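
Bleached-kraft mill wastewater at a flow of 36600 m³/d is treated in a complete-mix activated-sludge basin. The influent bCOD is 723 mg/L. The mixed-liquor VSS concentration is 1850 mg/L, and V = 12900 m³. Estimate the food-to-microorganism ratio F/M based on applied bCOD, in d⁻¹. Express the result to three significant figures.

F/M ≈ 1.11 d⁻¹

F/M = applied load / biomass = Q·S₀/(V·X) = 36600 × 723 / (12900 × 1850) = 1.109 d⁻¹.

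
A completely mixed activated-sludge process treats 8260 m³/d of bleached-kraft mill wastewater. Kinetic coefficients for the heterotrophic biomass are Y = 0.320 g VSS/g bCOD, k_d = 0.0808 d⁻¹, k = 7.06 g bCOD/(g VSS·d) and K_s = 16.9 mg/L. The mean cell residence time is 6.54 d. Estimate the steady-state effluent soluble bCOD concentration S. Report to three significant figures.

S ≈ 1.95 mg/L

Effluent substrate depends only on kinetics and SRT: S = K_s(1 + k_d θ_c) / [θ_c(Yk − k_d) − 1] = 16.9 × (1 + 0.0808 × 6.54) / [6.54 × (0.320 × 7.06 − 0.0808) − 1] = 25.83 / 13.25 = 1.950 mg/L.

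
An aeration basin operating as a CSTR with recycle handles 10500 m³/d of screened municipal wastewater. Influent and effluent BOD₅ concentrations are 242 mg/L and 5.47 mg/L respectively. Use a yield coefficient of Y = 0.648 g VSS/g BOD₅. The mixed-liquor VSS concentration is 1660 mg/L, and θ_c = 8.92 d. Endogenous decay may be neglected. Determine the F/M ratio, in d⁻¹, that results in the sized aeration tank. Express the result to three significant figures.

F/M ≈ 0.177 d⁻¹

V·X = Y·Q·ΔS·θ_c gives V = 0.648 × 10500 × (242 − 5.47) × 8.92 / 1660 = 8648 m³.
F/M = applied load / biomass = Q·S₀/(V·X) = 10500 × 242 / (8648 × 1660) = 0.1770 d⁻¹.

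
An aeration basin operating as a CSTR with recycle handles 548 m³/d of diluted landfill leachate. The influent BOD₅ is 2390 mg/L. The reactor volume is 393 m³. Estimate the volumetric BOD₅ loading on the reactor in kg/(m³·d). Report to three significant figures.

L_v ≈ 3.33 kg BOD₅/(m³·d)

L_v = Q S₀ / V = 548 × 2390 × 10⁻³ / 393.0 = 3.333 kg/(m³·d).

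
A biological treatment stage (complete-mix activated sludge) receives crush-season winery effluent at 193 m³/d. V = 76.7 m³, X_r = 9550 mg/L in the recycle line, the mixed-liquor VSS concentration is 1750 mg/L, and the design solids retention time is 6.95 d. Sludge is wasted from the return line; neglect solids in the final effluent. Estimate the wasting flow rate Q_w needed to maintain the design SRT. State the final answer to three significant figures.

Q_w ≈ 2.02 m³/d

θ_c = V·X/(Q_w·X_r) when wasting from the recycle, so Q_w = V·X/(θ_c·X_r) = 76.70 × 1750 / (6.95 × 9550) = 2.022 m³/d.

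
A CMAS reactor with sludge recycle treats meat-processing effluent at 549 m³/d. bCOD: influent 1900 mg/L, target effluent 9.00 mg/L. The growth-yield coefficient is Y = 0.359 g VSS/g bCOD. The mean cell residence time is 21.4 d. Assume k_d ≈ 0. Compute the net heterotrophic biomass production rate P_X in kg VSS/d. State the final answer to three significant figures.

P_X ≈ 373 kg VSS/d

Since k_d ≈ 0, Y_obs = Y = 0.359 g VSS/g bCOD.
ΔS = 1900 − 9.00 = 1891 mg/L, so the substrate removal rate is 549 × 1891/1000 = 1038 kg bCOD/d.
Net biomass production P_X = Y_obs × Q·(S₀ − S) = 0.3590 × 1038 = 372.7 kg VSS/d.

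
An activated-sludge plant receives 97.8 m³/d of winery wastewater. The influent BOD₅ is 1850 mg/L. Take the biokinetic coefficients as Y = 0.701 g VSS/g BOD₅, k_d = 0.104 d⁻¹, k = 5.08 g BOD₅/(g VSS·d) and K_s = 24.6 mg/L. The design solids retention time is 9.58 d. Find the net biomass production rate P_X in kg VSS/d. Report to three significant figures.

From the Monod/SRT balance for a CMAS, S = K_s·(1+k_d θ_c)/[θ_c·(Y k − k_d) − 1] = 24.6 × (1 + 0.104 × 9.58) / [9.58 × (0.701 × 5.08 − 0.104) − 1] = 49.11 / 32.12 = 1.529 mg/L.
The observed yield is Y_obs = Y/(1 + k_d·θ_c) = 0.701 / (1 + 0.104 × 9.58) = 0.701 / 1.996 = 0.3511 g VSS per g BOD₅ removed.
Substrate removed = Q·(S₀ − S) = 97.8 m³/d × (1850 − 1.53) g/m³ = 1.81×10^5 g/d = 180.8 kg/d.
So the net sludge growth is P_X = 0.3511 × 180.8 = 63.48 kg VSS/d.

P_X ≈ 63.5 kg VSS/d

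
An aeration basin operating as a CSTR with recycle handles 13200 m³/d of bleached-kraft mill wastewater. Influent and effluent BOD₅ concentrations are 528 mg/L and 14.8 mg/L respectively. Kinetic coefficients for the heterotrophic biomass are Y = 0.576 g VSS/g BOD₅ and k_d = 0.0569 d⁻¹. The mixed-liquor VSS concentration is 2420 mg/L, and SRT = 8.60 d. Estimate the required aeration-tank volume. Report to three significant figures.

V ≈ 9310 m³

From the SRT design equation V = Y Q (S₀−S) θ_c / [X (1 + k_d θ_c)] = 0.576 × 13200 × (528 − 14.8) × 8.60 / [2420 × (1 + 0.0569 × 8.60)] = 3.36×10^7 / 3604 = 9310 m³.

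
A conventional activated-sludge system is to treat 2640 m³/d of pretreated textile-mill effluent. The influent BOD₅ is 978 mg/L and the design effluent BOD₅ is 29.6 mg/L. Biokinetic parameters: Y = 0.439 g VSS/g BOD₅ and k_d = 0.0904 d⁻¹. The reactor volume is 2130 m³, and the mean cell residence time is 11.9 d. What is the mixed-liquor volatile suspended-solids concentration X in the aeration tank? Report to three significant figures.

X ≈ 2960 mg/L

From V·X·(1 + k_d·θ_c) = Y·Q·(S₀ − S)·θ_c: X = 0.439 × 2640 × (978 − 29.6) × 11.9 / [2130 × (1 + 0.0904 × 11.9)] = 2958 mg/L.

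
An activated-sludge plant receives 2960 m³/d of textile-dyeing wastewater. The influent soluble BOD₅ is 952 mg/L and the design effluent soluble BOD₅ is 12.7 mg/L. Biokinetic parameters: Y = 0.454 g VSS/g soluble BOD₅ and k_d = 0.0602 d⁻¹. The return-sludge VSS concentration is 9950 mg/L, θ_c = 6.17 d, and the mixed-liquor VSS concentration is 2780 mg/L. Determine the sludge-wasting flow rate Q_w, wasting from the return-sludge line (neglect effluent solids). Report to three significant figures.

Q_w ≈ 92.5 m³/d

From the SRT design equation V = Y Q (S₀−S) θ_c / [X (1 + k_d θ_c)] = 0.454 × 2960 × (952 − 12.7) × 6.17 / [2780 × (1 + 0.0602 × 6.17)] = 7.79×10^6 / 3813 = 2043 m³.
θ_c = V·X/(Q_w·X_r) when wasting from the recycle, so Q_w = V·X/(θ_c·X_r) = 2043 × 2780 / (6.17 × 9950) = 92.50 m³/d.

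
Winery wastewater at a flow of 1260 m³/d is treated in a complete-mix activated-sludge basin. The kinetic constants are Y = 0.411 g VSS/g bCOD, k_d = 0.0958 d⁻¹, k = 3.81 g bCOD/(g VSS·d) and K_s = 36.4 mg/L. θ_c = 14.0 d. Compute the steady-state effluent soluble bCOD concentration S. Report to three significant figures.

S ≈ 4.35 mg/L

Effluent substrate depends only on kinetics and SRT: S = K_s(1 + k_d θ_c) / [θ_c(Yk − k_d) − 1] = 36.4 × (1 + 0.0958 × 14.0) / [14.0 × (0.411 × 3.81 − 0.0958) − 1] = 85.22 / 19.58 = 4.352 mg/L.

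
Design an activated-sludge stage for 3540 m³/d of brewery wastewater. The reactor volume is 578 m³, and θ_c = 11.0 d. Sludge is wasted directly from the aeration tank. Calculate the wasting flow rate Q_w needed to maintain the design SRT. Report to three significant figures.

Q_w ≈ 52.5 m³/d

With mixed-liquor wasting, θ_c = V/Q_w, so Q_w = V/θ_c = 578.0/11.0 = 52.55 m³/d.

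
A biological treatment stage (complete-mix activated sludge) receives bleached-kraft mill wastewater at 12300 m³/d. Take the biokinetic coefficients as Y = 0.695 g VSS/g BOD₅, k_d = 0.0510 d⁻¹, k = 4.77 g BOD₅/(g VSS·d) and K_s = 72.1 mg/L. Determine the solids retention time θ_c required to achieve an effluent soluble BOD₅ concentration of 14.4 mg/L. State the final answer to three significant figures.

At the target effluent, Y k S/(K_s+S) = 0.695×4.77×14.4/86.50 = 0.5519 d⁻¹.
Then 1/θ_c = μ − k_d = 0.5519 − 0.0510 = 0.5009 d⁻¹, giving θ_c = 1.996 d.

θ_c ≈ 2.00 d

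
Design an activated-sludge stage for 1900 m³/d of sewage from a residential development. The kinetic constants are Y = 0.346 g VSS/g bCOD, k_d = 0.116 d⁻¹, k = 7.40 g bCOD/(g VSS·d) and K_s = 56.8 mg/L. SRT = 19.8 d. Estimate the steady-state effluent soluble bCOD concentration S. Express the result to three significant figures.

For a completely mixed reactor with recycle the Lawrence–McCarty relation gives S = K_s·(1 + k_d·θ_c) / [θ_c·(Y·k − k_d) − 1] = 56.8 × (1 + 0.116 × 19.8) / [19.8 × (0.346 × 7.40 − 0.116) − 1] = 187.3 / 47.40 = 3.951 mg/L.

S ≈ 3.95 mg/L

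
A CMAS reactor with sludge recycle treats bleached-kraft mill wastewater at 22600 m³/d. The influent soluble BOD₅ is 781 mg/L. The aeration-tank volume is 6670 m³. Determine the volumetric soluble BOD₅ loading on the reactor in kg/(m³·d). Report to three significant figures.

L_v ≈ 2.65 kg soluble BOD₅/(m³·d)

L_v = Q S₀ / V = 22600 × 781 × 10⁻³ / 6670 = 2.646 kg/(m³·d).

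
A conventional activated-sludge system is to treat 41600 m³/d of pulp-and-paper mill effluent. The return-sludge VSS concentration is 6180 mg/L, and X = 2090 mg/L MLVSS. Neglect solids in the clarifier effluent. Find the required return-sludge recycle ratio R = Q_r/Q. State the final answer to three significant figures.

Mass balance around the secondary clarifier (neglecting effluent solids): R = X / (X_r − X) = 2090 / (6180 − 2090) = 0.5110.

R ≈ 0.511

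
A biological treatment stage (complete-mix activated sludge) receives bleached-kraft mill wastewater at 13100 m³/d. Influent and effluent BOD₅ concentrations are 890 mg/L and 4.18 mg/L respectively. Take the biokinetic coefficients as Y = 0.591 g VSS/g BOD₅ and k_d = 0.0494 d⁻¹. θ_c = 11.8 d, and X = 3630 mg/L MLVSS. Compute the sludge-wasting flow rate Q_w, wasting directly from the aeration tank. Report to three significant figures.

Q_w ≈ 1190 m³/d

Steady-state biomass mass balance: V·X·(1 + k_d·θ_c) = Y·Q·(S₀ − S)·θ_c, so V = 0.591 × 13100 × (890 − 4.18) × 11.8 / [3630 × (1 + 0.0494 × 11.8)] = 8.09×10^7 / 5746 = 14084 m³.
Wasting from the aeration tank: Q_w = V / θ_c = 14084 / 11.8 = 1194 m³/d.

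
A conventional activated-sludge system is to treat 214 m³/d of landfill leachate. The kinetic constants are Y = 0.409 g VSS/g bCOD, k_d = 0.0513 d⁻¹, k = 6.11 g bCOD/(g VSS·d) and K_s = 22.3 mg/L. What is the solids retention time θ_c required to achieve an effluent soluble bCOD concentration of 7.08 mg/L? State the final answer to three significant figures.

θ_c ≈ 1.82 d

At the target effluent, Y k S/(K_s+S) = 0.409×6.11×7.08/29.38 = 0.6022 d⁻¹.
Then 1/θ_c = μ − k_d = 0.6022 − 0.0513 = 0.5509 d⁻¹, giving θ_c = 1.815 d.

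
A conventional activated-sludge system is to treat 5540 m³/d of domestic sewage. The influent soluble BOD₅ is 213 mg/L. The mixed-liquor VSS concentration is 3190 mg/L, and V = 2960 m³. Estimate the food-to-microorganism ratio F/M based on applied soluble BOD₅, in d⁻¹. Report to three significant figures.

Food-to-microorganism ratio F/M = Q S₀ / (V X) = 5540 × 213 / (2960 × 3190) = 0.1250 d⁻¹.

F/M ≈ 0.125 d⁻¹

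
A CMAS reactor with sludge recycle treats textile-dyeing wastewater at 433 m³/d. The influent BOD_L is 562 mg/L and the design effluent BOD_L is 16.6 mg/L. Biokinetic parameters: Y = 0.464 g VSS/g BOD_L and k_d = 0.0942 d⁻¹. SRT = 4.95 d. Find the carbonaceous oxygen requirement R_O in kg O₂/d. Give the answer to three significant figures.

Y_obs = Y / (1 + k_d θ_c) = 0.464 / (1 + 0.0942 × 4.95) = 0.464 / 1.466 = 0.3164.
Mass of BOD_L removed per day: Q(S₀ − S) = 433 × 545.4 g/m³ = 236.2 kg/d.
Net sludge production P_X = 0.3164 × 236.2 = 74.73 kg VSS/d.
Carbonaceous O₂ demand = substrate oxidised − cell-mass equivalent = 236.2 − 1.42 × 74.73 = 130.0 kg O₂/d.

R_O ≈ 130 kg O₂/d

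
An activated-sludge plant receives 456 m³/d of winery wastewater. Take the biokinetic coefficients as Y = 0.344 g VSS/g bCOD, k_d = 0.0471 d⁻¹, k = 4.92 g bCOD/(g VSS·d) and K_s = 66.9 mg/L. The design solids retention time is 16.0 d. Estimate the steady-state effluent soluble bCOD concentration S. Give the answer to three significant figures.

S ≈ 4.63 mg/L

For a completely mixed reactor with recycle the Lawrence–McCarty relation gives S = K_s·(1 + k_d·θ_c) / [θ_c·(Y·k − k_d) − 1] = 66.9 × (1 + 0.0471 × 16.0) / [16.0 × (0.344 × 4.92 − 0.0471) − 1] = 117.3 / 25.33 = 4.632 mg/L.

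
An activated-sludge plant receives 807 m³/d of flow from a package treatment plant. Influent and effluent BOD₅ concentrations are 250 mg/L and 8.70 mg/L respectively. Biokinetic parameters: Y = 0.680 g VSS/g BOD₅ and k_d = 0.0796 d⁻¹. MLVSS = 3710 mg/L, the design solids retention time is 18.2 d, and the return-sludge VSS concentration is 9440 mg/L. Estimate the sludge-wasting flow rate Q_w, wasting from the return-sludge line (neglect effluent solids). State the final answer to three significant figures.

Q_w ≈ 5.73 m³/d

Rearranging the biomass balance for a CMAS with decay, V = Y·Q·ΔS·θ_c / [X·(1+k_d θ_c)] = 0.680 × 807 × (250 − 8.70) × 18.2 / [3710 × (1 + 0.0796 × 18.2)] = 2.41×10^6 / 9085 = 265.3 m³.
Q_w = (V·X)/(θ_c X_r) = 265.3 × 3710 / (18.2 × 9440) = 5.728 m³/d.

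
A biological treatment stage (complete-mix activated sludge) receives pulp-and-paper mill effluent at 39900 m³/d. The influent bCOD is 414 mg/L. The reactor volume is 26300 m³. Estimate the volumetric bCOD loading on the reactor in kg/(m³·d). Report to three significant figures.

Volumetric loading L_v = Q·S₀ / V = 39900 × 414 g/m³ / 26300 m³ = 628.1 g/(m³·d) = 0.6281 kg bCOD/(m³·d).

L_v ≈ 0.628 kg bCOD/(m³·d)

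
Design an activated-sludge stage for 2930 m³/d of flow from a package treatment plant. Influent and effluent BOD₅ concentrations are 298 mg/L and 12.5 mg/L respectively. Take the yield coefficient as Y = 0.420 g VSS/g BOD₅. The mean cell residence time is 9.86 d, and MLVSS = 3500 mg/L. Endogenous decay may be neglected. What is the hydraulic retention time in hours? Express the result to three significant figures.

τ ≈ 8.11 h

Biomass mass balance (decay neglected): V·X = Y·Q·(S₀ − S)·θ_c, so V = 0.420 × 2930 × (298 − 12.5) × 9.86 / 3500 = 989.8 m³.
τ = V/Q = 989.8/2930 = 0.3378 d, or 8.107 h.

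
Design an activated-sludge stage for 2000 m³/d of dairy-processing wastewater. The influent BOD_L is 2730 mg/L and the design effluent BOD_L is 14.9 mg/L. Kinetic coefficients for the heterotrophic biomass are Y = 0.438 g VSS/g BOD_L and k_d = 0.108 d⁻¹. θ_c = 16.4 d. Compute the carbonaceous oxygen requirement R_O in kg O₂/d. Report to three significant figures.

Observed yield with endogenous decay: Y_obs = Y / (1 + k_d·θ_c) = 0.438 / (1 + 0.108 × 16.4) = 0.438 / 2.771 = 0.1581 g VSS/g BOD_L.
ΔS = 2730 − 14.9 = 2715 mg/L, so the substrate removal rate is 2000 × 2715/1000 = 5430 kg BOD_L/d.
Net sludge production P_X = 0.1581 × 5430 = 858.3 kg VSS/d.
Carbonaceous O₂ demand = substrate oxidised − cell-mass equivalent = 5430 − 1.42 × 858.3 = 4211 kg O₂/d.

R_O ≈ 4210 kg O₂/d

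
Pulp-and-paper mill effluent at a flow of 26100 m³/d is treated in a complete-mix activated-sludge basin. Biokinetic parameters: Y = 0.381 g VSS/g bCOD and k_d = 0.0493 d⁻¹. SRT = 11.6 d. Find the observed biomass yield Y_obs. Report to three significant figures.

The observed yield is Y_obs = Y/(1 + k_d·θ_c) = 0.381 / (1 + 0.0493 × 11.6) = 0.381 / 1.572 = 0.2424 g VSS per g bCOD removed.

Y_obs ≈ 0.242 g VSS/g bCOD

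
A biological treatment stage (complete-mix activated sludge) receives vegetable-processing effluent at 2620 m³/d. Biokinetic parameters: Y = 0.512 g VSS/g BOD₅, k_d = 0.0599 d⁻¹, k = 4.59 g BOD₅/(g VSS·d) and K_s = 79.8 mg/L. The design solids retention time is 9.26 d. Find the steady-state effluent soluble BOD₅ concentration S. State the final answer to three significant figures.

Effluent substrate depends only on kinetics and SRT: S = K_s(1 + k_d θ_c) / [θ_c(Yk − k_d) − 1] = 79.8 × (1 + 0.0599 × 9.26) / [9.26 × (0.512 × 4.59 − 0.0599) − 1] = 124.1 / 20.21 = 6.140 mg/L.

S ≈ 6.14 mg/L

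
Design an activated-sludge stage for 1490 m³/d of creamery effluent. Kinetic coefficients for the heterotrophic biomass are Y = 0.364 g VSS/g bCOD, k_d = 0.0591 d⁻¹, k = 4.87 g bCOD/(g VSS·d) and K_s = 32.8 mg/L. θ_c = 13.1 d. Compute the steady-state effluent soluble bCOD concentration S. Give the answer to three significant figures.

For a completely mixed reactor with recycle the Lawrence–McCarty relation gives S = K_s·(1 + k_d·θ_c) / [θ_c·(Y·k − k_d) − 1] = 32.8 × (1 + 0.0591 × 13.1) / [13.1 × (0.364 × 4.87 − 0.0591) − 1] = 58.19 / 21.45 = 2.713 mg/L.

S ≈ 2.71 mg/L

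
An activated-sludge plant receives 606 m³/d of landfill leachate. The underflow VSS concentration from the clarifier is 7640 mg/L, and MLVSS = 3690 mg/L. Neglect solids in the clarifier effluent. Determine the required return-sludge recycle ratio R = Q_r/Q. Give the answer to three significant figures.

R ≈ 0.934

Solids balance on the clarifier gives (1+R)X = R·X_r, so R = X/(X_r − X) = 3690 / (7640 − 3690) = 0.9342.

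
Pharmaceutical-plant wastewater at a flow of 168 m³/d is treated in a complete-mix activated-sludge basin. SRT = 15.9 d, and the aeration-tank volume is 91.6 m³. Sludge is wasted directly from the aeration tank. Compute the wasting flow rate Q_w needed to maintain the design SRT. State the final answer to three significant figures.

Wasting from the aeration tank: Q_w = V / θ_c = 91.60 / 15.9 = 5.761 m³/d.

Q_w ≈ 5.76 m³/d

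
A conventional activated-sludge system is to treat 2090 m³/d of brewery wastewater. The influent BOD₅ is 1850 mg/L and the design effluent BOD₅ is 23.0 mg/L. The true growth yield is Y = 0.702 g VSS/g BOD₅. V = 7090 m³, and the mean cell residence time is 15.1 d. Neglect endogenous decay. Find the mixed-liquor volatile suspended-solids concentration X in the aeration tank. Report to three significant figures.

Without decay, X = Y Q (S₀−S) θ_c / V = 0.702 × 2090 × (1850 − 23.0) × 15.1 / 7090 = 5709 mg/L.

X ≈ 5710 mg/L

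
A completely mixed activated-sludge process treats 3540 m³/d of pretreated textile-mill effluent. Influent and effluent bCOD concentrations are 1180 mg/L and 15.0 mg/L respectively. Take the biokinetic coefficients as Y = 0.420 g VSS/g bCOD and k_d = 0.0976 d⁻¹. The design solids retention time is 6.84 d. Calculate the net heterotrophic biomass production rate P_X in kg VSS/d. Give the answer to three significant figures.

P_X ≈ 1040 kg VSS/d

Correct the yield for decay: Y_obs = Y/(1 + k_d θ_c) = 0.420 / (1 + 0.0976 × 6.84) = 0.420 / 1.668 = 0.2519.
Q·(S₀ − S) = 3540 × (1180 − 15.0) × 10⁻³ = 4124 kg/d removed.
Biomass produced: P_X = Y_obs·Q·ΔS = 0.2519 × 4124 ≈ 1039 kg VSS/d.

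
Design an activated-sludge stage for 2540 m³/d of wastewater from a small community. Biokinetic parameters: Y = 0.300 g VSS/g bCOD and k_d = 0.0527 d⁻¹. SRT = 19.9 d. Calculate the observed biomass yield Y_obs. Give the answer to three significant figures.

Y_obs ≈ 0.146 g VSS/g bCOD

The observed yield is Y_obs = Y/(1 + k_d·θ_c) = 0.300 / (1 + 0.0527 × 19.9) = 0.300 / 2.049 = 0.1464 g VSS per g bCOD removed.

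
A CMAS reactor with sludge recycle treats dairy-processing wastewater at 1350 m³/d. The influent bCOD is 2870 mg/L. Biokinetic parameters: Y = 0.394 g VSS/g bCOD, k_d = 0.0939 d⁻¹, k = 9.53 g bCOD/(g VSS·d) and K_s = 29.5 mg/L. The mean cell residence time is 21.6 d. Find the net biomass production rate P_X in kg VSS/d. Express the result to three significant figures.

P_X ≈ 504 kg VSS/d

For a completely mixed reactor with recycle the Lawrence–McCarty relation gives S = K_s·(1 + k_d·θ_c) / [θ_c·(Y·k − k_d) − 1] = 29.5 × (1 + 0.0939 × 21.6) / [21.6 × (0.394 × 9.53 − 0.0939) − 1] = 89.33 / 78.08 = 1.144 mg/L.
Observed yield with endogenous decay: Y_obs = Y / (1 + k_d·θ_c) = 0.394 / (1 + 0.0939 × 21.6) = 0.394 / 3.028 = 0.1301 g VSS/g bCOD.
Mass of bCOD removed per day: Q(S₀ − S) = 1350 × 2869 g/m³ = 3873 kg/d.
So the net sludge growth is P_X = 0.1301 × 3873 = 503.9 kg VSS/d.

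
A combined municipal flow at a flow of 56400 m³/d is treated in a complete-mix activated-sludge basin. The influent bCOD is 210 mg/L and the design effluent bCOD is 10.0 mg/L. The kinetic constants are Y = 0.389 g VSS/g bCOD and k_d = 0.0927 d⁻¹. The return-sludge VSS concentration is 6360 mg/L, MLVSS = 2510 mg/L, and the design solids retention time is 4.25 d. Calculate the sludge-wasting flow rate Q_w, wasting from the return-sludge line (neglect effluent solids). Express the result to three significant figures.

Q_w ≈ 495 m³/d

Rearranging the biomass balance for a CMAS with decay, V = Y·Q·ΔS·θ_c / [X·(1+k_d θ_c)] = 0.389 × 56400 × (210 − 10.0) × 4.25 / [2510 × (1 + 0.0927 × 4.25)] = 1.86×10^7 / 3499 = 5330 m³.
θ_c = V·X/(Q_w·X_r) when wasting from the recycle, so Q_w = V·X/(θ_c·X_r) = 5330 × 2510 / (4.25 × 6360) = 494.9 m³/d.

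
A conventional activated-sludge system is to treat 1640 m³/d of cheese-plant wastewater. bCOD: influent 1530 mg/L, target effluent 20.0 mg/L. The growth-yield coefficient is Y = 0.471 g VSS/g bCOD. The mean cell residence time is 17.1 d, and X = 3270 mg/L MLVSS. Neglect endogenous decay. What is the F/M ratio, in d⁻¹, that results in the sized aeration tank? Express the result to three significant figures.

With k_d = 0 the design equation reduces to V = Y Q (S₀−S) θ_c / X = 0.471 × 1640 × (1530 − 20.0) × 17.1 / 3270 = 6099 m³.
F/M = applied load / biomass = Q·S₀/(V·X) = 1640 × 1530 / (6099 × 3270) = 0.1258 d⁻¹.

F/M ≈ 0.126 d⁻¹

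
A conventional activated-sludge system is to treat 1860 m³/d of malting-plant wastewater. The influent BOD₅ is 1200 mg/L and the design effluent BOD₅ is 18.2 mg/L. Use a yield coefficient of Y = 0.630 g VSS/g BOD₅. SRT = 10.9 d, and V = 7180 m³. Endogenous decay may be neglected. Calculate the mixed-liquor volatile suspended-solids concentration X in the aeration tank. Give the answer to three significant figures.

X = Y·Q·ΔS·θ_c / V = 0.630 × 1860 × (1200 − 18.2) × 10.9 / 7180 = 2102 mg/L.

X ≈ 2100 mg/L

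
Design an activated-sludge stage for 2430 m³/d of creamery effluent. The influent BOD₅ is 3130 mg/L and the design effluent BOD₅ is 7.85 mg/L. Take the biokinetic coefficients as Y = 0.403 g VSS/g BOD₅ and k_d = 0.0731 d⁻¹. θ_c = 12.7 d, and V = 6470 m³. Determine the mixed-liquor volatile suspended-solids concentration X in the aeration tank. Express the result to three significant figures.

Solving the biomass balance for X: X = Y Q (S₀−S) θ_c / [V (1+k_d θ_c)] = 0.403 × 2430 × (3130 − 7.85) × 12.7 / [6470 × (1 + 0.0731 × 12.7)] = 3112 mg/L.

X ≈ 3110 mg/L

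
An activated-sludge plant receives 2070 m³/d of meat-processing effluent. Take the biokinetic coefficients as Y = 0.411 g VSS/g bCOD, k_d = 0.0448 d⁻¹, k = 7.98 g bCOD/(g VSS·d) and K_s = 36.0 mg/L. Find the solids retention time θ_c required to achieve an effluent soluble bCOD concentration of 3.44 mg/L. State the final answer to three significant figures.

From 1/θ_c = Y·k·S/(K_s + S) − k_d: Y·k·S/(K_s+S) = 0.411 × 7.98 × 3.44 / (36.0 + 3.44) = 0.2861 d⁻¹.
Then 1/θ_c = μ − k_d = 0.2861 − 0.0448 = 0.2413 d⁻¹, giving θ_c = 4.145 d.

θ_c ≈ 4.14 d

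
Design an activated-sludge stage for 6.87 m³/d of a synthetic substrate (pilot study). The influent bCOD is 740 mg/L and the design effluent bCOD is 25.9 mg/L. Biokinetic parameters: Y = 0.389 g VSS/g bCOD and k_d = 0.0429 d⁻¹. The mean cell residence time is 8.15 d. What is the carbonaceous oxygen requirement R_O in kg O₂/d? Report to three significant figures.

Y_obs = Y / (1 + k_d θ_c) = 0.389 / (1 + 0.0429 × 8.15) = 0.389 / 1.350 = 0.2882.
Substrate removed = Q·(S₀ − S) = 6.87 m³/d × (740 − 25.9) g/m³ = 4.91×10^3 g/d = 4.906 kg/d.
Biomass synthesised: P_X = Y_obs × 4.906 = 1.414 kg VSS/d.
R_O = Q·ΔS − 1.42 P_X = 4.906 − 2.008 = 2.898 kg O₂/d.

R_O ≈ 2.90 kg O₂/d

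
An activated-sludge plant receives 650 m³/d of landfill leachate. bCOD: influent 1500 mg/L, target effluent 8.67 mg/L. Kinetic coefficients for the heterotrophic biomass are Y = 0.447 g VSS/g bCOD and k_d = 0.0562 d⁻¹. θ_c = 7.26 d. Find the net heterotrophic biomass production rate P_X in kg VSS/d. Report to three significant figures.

Observed yield with endogenous decay: Y_obs = Y / (1 + k_d·θ_c) = 0.447 / (1 + 0.0562 × 7.26) = 0.447 / 1.408 = 0.3175 g VSS/g bCOD.
Q·(S₀ − S) = 650 × (1500 − 8.67) × 10⁻³ = 969.4 kg/d removed.
P_X = Y_obs · Q(S₀ − S) = 0.3175 × 969.4 = 307.7 kg VSS/d.

P_X ≈ 308 kg VSS/d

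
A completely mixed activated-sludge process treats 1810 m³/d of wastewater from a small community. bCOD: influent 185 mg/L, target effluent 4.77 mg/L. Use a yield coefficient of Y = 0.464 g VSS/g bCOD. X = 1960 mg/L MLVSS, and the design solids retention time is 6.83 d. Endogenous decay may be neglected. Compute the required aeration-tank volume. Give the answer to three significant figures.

V ≈ 527 m³

With k_d = 0 the design equation reduces to V = Y Q (S₀−S) θ_c / X = 0.464 × 1810 × (185 − 4.77) × 6.83 / 1960 = 527.5 m³.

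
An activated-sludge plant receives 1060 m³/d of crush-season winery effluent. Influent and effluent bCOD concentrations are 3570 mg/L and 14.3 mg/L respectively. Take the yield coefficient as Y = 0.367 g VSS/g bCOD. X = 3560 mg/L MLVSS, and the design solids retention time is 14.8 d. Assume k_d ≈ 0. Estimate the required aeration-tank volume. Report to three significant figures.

V ≈ 5750 m³

Biomass mass balance (decay neglected): V·X = Y·Q·(S₀ − S)·θ_c, so V = 0.367 × 1060 × (3570 − 14.3) × 14.8 / 3560 = 5751 m³.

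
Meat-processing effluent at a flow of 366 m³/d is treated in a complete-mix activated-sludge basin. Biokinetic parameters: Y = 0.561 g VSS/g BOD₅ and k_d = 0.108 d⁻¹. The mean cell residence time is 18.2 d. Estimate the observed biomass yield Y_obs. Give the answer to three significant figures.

Y_obs = Y / (1 + k_d θ_c) = 0.561 / (1 + 0.108 × 18.2) = 0.561 / 2.966 = 0.1892.

Y_obs ≈ 0.189 g VSS/g BOD₅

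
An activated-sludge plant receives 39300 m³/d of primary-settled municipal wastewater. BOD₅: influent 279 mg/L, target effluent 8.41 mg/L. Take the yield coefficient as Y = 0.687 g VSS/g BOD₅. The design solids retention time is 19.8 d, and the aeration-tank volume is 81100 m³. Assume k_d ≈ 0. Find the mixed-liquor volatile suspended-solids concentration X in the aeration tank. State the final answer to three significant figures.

X ≈ 1780 mg/L

X = Y·Q·ΔS·θ_c / V = 0.687 × 39300 × (279 − 8.41) × 19.8 / 81100 = 1784 mg/L.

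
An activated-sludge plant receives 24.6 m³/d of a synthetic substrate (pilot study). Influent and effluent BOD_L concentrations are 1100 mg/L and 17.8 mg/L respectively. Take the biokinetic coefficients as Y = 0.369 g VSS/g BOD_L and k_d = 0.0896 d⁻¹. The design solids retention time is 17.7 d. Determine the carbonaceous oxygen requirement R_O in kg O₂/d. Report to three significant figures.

Observed yield with endogenous decay: Y_obs = Y / (1 + k_d·θ_c) = 0.369 / (1 + 0.0896 × 17.7) = 0.369 / 2.586 = 0.1427 g VSS/g BOD_L.
Q·(S₀ − S) = 24.6 × (1100 − 17.8) × 10⁻³ = 26.62 kg/d removed.
P_X = Y_obs·Q·(S₀ − S) = 0.1427 × 26.62 = 3.799 kg VSS/d.
R_O = Q·ΔS − 1.42 P_X = 26.62 − 5.394 = 21.23 kg O₂/d.

R_O ≈ 21.2 kg O₂/d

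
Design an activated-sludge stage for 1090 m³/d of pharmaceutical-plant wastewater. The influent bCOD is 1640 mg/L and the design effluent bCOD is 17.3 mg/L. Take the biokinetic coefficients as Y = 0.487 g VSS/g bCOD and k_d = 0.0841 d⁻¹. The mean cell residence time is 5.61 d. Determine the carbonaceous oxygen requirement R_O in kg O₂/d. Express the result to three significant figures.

Correct the yield for decay: Y_obs = Y/(1 + k_d θ_c) = 0.487 / (1 + 0.0841 × 5.61) = 0.487 / 1.472 = 0.3309.
Substrate removed = Q·(S₀ − S) = 1090 m³/d × (1640 − 17.3) g/m³ = 1.77×10^6 g/d = 1769 kg/d.
Net sludge production P_X = 0.3309 × 1769 = 585.3 kg VSS/d.
R_O = Q·ΔS − 1.42 P_X = 1769 − 831.1 = 937.7 kg O₂/d.

R_O ≈ 938 kg O₂/d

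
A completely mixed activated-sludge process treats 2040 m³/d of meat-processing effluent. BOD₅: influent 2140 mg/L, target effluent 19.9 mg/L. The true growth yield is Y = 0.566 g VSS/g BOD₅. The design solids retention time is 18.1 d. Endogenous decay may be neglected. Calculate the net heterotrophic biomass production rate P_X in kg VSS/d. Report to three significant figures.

No decay correction is needed, so Y_obs = Y = 0.566.
Q·(S₀ − S) = 2040 × (2140 − 19.9) × 10⁻³ = 4325 kg/d removed.
Net biomass production P_X = Y_obs × Q·(S₀ − S) = 0.5660 × 4325 = 2448 kg VSS/d.

P_X ≈ 2450 kg VSS/d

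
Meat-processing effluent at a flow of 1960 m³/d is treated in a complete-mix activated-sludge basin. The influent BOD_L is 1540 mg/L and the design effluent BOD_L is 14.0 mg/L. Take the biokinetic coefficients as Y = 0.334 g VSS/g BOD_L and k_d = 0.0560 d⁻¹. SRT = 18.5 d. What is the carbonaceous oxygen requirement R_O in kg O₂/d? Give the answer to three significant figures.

R_O ≈ 2290 kg O₂/d

The observed yield is Y_obs = Y/(1 + k_d·θ_c) = 0.334 / (1 + 0.0560 × 18.5) = 0.334 / 2.036 = 0.1640 g VSS per g BOD_L removed.
Q·(S₀ − S) = 1960 × (1540 − 14.0) × 10⁻³ = 2991 kg/d removed.
Net sludge production P_X = 0.1640 × 2991 = 490.7 kg VSS/d.
Carbonaceous O₂ demand = substrate oxidised − cell-mass equivalent = 2991 − 1.42 × 490.7 = 2294 kg O₂/d.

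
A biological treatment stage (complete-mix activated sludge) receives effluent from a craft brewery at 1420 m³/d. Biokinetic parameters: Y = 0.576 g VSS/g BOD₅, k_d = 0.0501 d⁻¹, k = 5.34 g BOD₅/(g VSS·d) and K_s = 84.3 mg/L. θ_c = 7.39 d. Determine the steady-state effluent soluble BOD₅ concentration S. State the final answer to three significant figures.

For a completely mixed reactor with recycle the Lawrence–McCarty relation gives S = K_s·(1 + k_d·θ_c) / [θ_c·(Y·k − k_d) − 1] = 84.3 × (1 + 0.0501 × 7.39) / [7.39 × (0.576 × 5.34 − 0.0501) − 1] = 115.5 / 21.36 = 5.408 mg/L.

S ≈ 5.41 mg/L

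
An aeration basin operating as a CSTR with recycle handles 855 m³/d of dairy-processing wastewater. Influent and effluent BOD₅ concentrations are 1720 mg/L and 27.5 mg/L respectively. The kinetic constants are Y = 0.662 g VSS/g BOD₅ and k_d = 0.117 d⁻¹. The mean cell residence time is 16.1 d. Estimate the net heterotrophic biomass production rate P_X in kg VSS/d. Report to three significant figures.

P_X ≈ 332 kg VSS/d

Correct the yield for decay: Y_obs = Y/(1 + k_d θ_c) = 0.662 / (1 + 0.117 × 16.1) = 0.662 / 2.884 = 0.2296.
Substrate removed = Q·(S₀ − S) = 855 m³/d × (1720 − 27.5) g/m³ = 1.45×10^6 g/d = 1447 kg/d.
So the net sludge growth is P_X = 0.2296 × 1447 = 332.2 kg VSS/d.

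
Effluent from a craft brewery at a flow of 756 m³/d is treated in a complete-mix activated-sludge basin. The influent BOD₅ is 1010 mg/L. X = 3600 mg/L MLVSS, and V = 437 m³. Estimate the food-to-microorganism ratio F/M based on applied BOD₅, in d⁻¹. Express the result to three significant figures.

F/M ≈ 0.485 d⁻¹

Food-to-microorganism ratio F/M = Q S₀ / (V X) = 756 × 1010 / (437.0 × 3600) = 0.4854 d⁻¹.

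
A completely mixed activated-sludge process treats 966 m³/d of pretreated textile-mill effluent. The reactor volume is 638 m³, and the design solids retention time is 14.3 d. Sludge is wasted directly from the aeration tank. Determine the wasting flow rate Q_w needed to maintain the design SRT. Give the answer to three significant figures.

Wasting from the aeration tank: Q_w = V / θ_c = 638.0 / 14.3 = 44.62 m³/d.

Q_w ≈ 44.6 m³/d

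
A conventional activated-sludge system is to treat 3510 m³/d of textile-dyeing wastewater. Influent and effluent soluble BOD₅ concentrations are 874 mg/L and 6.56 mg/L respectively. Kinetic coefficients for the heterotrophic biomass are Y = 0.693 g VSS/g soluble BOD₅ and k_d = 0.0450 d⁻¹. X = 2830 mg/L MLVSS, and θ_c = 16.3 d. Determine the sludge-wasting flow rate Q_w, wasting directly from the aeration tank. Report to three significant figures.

Q_w ≈ 430 m³/d

From the SRT design equation V = Y Q (S₀−S) θ_c / [X (1 + k_d θ_c)] = 0.693 × 3510 × (874 − 6.56) × 16.3 / [2830 × (1 + 0.0450 × 16.3)] = 3.44×10^7 / 4906 = 7011 m³.
For wasting at MLVSS concentration, Q_w = V/θ_c = 7011/16.3 = 430.1 m³/d.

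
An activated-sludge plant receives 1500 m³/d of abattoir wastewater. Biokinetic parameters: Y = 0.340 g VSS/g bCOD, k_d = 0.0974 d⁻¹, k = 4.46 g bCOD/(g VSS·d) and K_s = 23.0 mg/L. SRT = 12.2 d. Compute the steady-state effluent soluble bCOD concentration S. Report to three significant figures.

From the Monod/SRT balance for a CMAS, S = K_s·(1+k_d θ_c)/[θ_c·(Y k − k_d) − 1] = 23.0 × (1 + 0.0974 × 12.2) / [12.2 × (0.340 × 4.46 − 0.0974) − 1] = 50.33 / 16.31 = 3.086 mg/L.

S ≈ 3.09 mg/L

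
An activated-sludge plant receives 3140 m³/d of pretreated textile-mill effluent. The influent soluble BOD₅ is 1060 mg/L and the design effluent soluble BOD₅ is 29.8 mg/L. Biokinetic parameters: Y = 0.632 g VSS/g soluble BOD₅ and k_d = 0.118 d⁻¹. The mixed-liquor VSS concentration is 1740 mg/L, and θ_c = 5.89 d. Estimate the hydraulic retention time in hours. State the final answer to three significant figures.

From the SRT design equation V = Y Q (S₀−S) θ_c / [X (1 + k_d θ_c)] = 0.632 × 3140 × (1060 − 29.8) × 5.89 / [1740 × (1 + 0.118 × 5.89)] = 1.2×10^7 / 2949 = 4083 m³.
HRT = V/Q = 4083 m³ / 3140 m³·d⁻¹ = 1.300 d × 24 = 31.21 h.

τ ≈ 31.2 h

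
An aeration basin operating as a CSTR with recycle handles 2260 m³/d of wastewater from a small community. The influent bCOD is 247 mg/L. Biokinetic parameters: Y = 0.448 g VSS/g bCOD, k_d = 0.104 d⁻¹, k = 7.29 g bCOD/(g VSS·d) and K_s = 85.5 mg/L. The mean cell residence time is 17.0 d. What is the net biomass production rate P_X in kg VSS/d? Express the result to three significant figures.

P_X ≈ 88.7 kg VSS/d

Effluent substrate depends only on kinetics and SRT: S = K_s(1 + k_d θ_c) / [θ_c(Yk − k_d) − 1] = 85.5 × (1 + 0.104 × 17.0) / [17.0 × (0.448 × 7.29 − 0.104) − 1] = 236.7 / 52.75 = 4.486 mg/L.
Y_obs = Y / (1 + k_d θ_c) = 0.448 / (1 + 0.104 × 17.0) = 0.448 / 2.768 = 0.1618.
Substrate removed = Q·(S₀ − S) = 2260 m³/d × (247 − 4.49) g/m³ = 5.48×10^5 g/d = 548.1 kg/d.
So the net sludge growth is P_X = 0.1618 × 548.1 = 88.71 kg VSS/d.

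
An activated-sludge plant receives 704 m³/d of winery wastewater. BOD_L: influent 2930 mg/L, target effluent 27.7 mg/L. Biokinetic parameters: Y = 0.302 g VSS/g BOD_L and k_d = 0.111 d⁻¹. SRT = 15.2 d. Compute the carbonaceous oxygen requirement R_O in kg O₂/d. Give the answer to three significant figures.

R_O ≈ 1720 kg O₂/d

Observed yield with endogenous decay: Y_obs = Y / (1 + k_d·θ_c) = 0.302 / (1 + 0.111 × 15.2) = 0.302 / 2.687 = 0.1124 g VSS/g BOD_L.
Mass of BOD_L removed per day: Q(S₀ − S) = 704 × 2902 g/m³ = 2043 kg/d.
Biomass synthesised: P_X = Y_obs × 2043 = 229.6 kg VSS/d.
R_O = Q·ΔS − 1.42 P_X = 2043 − 326.1 = 1717 kg O₂/d.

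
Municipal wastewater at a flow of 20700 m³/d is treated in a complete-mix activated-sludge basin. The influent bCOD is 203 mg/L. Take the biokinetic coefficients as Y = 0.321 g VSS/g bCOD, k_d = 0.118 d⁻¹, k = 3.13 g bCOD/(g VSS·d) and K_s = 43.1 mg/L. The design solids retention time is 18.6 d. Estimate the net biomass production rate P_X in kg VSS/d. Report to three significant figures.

Effluent substrate depends only on kinetics and SRT: S = K_s(1 + k_d θ_c) / [θ_c(Yk − k_d) − 1] = 43.1 × (1 + 0.118 × 18.6) / [18.6 × (0.321 × 3.13 − 0.118) − 1] = 137.7 / 15.49 = 8.888 mg/L.
Observed yield with endogenous decay: Y_obs = Y / (1 + k_d·θ_c) = 0.321 / (1 + 0.118 × 18.6) = 0.321 / 3.195 = 0.1005 g VSS/g bCOD.
Mass of bCOD removed per day: Q(S₀ − S) = 20700 × 194.1 g/m³ = 4018 kg/d.
So the net sludge growth is P_X = 0.1005 × 4018 = 403.7 kg VSS/d.

P_X ≈ 404 kg VSS/d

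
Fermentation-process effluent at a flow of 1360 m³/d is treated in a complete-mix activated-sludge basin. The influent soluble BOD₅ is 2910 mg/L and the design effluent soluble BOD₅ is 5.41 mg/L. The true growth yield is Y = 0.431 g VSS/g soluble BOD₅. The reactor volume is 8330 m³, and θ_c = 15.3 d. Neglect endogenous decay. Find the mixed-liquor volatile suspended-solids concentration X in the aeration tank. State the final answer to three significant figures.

From V·X = Y·Q·(S₀ − S)·θ_c (decay neglected): X = 0.431 × 1360 × (2910 − 5.41) × 15.3 / 8330 = 3127 mg/L.

X ≈ 3130 mg/L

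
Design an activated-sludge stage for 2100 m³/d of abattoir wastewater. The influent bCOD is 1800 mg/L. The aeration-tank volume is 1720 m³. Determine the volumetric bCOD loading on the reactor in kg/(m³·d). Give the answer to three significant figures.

Applied bCOD load per unit volume = Q·S₀/V = (2100 × 1800/1000)/1720 = 2.198 kg bCOD·m⁻³·d⁻¹.

L_v ≈ 2.20 kg bCOD/(m³·d)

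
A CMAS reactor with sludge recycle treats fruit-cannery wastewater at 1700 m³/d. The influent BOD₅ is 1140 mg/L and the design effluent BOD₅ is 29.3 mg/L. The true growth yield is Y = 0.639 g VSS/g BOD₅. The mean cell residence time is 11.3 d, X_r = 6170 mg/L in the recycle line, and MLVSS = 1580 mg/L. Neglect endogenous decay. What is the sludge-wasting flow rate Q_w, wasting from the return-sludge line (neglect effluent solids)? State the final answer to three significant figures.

V·X = Y·Q·ΔS·θ_c gives V = 0.639 × 1700 × (1140 − 29.3) × 11.3 / 1580 = 8629 m³.
Wasting from the return line (neglecting effluent solids): Q_w = V·X / (θ_c·X_r) = 8629 × 1580 / (11.3 × 6170) = 195.6 m³/d.

Q_w ≈ 196 m³/d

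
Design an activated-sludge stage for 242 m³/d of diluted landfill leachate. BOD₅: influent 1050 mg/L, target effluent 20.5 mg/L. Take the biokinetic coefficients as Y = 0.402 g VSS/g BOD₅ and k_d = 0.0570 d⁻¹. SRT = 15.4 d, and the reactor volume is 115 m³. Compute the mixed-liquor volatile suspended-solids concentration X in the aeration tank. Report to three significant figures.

X ≈ 7140 mg/L

From V·X·(1 + k_d·θ_c) = Y·Q·(S₀ − S)·θ_c: X = 0.402 × 242 × (1050 − 20.5) × 15.4 / [115 × (1 + 0.0570 × 15.4)] = 7142 mg/L.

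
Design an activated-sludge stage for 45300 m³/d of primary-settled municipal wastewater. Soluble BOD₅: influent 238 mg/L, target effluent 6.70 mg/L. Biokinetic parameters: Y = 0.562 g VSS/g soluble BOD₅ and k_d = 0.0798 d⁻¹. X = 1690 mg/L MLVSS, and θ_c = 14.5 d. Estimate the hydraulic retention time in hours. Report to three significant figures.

τ ≈ 12.4 h

Rearranging the biomass balance for a CMAS with decay, V = Y·Q·ΔS·θ_c / [X·(1+k_d θ_c)] = 0.562 × 45300 × (238 − 6.70) × 14.5 / [1690 × (1 + 0.0798 × 14.5)] = 8.54×10^7 / 3645 = 23422 m³.
HRT = V/Q = 23422 m³ / 45300 m³·d⁻¹ = 0.5170 d × 24 = 12.41 h.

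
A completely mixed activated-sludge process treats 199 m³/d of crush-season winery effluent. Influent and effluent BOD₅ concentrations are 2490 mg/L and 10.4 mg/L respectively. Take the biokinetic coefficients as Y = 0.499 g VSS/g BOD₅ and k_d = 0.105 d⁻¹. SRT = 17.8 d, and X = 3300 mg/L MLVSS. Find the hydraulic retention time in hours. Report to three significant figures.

From the SRT design equation V = Y Q (S₀−S) θ_c / [X (1 + k_d θ_c)] = 0.499 × 199 × (2490 − 10.4) × 17.8 / [3300 × (1 + 0.105 × 17.8)] = 4.38×10^6 / 9468 = 462.9 m³.
HRT = V/Q = 462.9 m³ / 199 m³·d⁻¹ = 2.326 d × 24 = 55.83 h.

τ ≈ 55.8 h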